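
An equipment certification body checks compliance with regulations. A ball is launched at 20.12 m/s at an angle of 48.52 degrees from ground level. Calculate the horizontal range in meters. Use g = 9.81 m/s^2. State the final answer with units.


R = v^2 * sin(2*theta) / g
Convert angle to radians: theta = 48.52 deg = 0.8468 rad
sin(2*theta) = sin(1.6937) = 0.9925
R = 20.12^2 * 0.9925 / 9.81
R = 404.8144 * 0.9925 / 9.81 = 40.9544 m

40.9544 m


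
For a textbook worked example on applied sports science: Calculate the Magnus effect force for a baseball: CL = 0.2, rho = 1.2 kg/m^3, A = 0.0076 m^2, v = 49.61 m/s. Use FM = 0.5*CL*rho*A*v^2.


FM = 0.5 * CL * rho * A * v^2
FM = 0.5 * 0.2 * 1.2 * 0.0076 * 49.61^2
v^2 = 2461.1521
FM = 0.5 * 0.2 * 1.2 * 0.0076 * 2461.1521 = 2.2446 N

2.2446 N


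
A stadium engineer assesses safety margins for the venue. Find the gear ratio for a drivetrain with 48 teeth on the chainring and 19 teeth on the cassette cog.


GR = front_teeth / rear_teeth
GR = 48 / 19
GR = 2.5263

2.5263


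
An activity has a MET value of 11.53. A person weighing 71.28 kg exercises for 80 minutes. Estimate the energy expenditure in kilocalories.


kcal = MET * mass * time_hr
Convert time: 80 min = 1.3333 hr
kcal = 11.53 * 71.28 * 1.3333
kcal = 1095.8112 kcal

1095.8112 kcal


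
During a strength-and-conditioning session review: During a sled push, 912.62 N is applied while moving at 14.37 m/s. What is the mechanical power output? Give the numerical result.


P = F * v
P = 912.62 * 14.37
P = 13114.3494 W

13114.3494 W


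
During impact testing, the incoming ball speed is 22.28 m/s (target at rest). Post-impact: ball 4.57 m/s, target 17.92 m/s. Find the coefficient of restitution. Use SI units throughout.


e = (v2_after - v1_after) / (v1_before - v2_before)
Numerator = 17.92 - 4.57 = 13.35
Denominator = 22.28 - 0 = 22.28
e = 13.35 / 22.28 = 0.5992

0.5992


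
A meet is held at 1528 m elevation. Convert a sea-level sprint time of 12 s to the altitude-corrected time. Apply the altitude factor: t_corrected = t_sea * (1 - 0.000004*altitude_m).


Correction factor = 1 - 0.000004 * 1528 = 0.993888
t_corrected = t_sea * factor = 12 * 0.993888
t_corrected = 11.9267 s

11.9267 s


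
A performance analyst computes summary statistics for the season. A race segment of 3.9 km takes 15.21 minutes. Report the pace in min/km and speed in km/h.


Pace = time / distance = 15.21 min / 3.9 km = 3.9 min/km
Speed = distance / time_in_hours = 3.9 / 0.2535 hr
Speed = 15.3846 km/h

3.9 min/km, 15.3846 km/h


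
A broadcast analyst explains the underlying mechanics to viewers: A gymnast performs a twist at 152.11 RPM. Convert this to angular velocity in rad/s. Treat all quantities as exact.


omega = RPM * 2 * pi / 60
omega = 152.11 * 2 * 3.14159 / 60
omega = 955.7353 / 60 = 15.9289 rad/s

15.9289 rad/s


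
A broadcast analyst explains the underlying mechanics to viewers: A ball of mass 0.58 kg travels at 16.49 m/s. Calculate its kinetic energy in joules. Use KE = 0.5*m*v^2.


KE = 0.5 * m * v^2
KE = 0.5 * 0.58 * 16.49^2
KE = 0.5 * 0.58 * 271.9201 = 78.8568 J

78.8568 J


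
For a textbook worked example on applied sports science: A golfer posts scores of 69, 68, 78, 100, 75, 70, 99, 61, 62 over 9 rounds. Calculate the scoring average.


Average = sum / n
Sum = 682
Average = 682 / 9 = 75.7778

75.7778


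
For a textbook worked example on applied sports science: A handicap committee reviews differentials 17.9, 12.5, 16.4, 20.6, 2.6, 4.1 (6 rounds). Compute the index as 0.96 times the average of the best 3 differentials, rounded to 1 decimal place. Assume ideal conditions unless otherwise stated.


All differentials: 17.9, 12.5, 16.4, 20.6, 2.6, 4.1
Sorted: 2.6, 4.1, 12.5, 16.4, 17.9, 20.6
Best 3: 2.6, 4.1, 12.5
Average of best = 19.2 / 3 = 6.4
Raw index = 6.4 * 0.96 = 6.144
Handicap index = round(6.144, 1) = 6.1

6.1


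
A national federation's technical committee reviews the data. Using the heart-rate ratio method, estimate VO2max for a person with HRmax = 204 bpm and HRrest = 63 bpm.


VO2max = 15.3 * HRmax / HRrest
VO2max = 15.3 * 204 / 63
VO2max = 3121.2 / 63 = 49.5429 mL/kg/min

49.5429 mL/kg/min


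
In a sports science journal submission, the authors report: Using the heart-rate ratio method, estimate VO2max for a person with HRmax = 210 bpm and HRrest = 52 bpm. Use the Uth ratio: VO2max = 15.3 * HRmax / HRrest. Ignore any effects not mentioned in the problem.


VO2max = 15.3 * HRmax / HRrest
VO2max = 15.3 * 210 / 52
VO2max = 3213 / 52 = 61.7885 mL/kg/min

61.7885 mL/kg/min


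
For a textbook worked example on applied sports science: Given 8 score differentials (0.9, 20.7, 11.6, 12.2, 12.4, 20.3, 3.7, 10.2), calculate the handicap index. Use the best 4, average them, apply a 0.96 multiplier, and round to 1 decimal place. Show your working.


All differentials: 0.9, 20.7, 11.6, 12.2, 12.4, 20.3, 3.7, 10.2
Sorted: 0.9, 3.7, 10.2, 11.6, 12.2, 12.4, 20.3, 20.7
Best 4: 0.9, 3.7, 10.2, 11.6
Average of best = 26.4 / 4 = 6.6
Raw index = 6.6 * 0.96 = 6.336
Handicap index = round(6.336, 1) = 6.3

6.3


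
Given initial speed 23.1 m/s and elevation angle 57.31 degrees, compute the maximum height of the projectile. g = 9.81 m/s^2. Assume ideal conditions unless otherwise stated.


H = (v*sin(theta))^2 / (2*g)
vy = v*sin(theta) = 23.1 * sin(57.31 deg) = 19.4411 m/s
H = vy^2 / (2*g) = 377.9555 / (2*9.81)
H = 377.9555 / 19.62 = 19.2638 m

19.2638 m


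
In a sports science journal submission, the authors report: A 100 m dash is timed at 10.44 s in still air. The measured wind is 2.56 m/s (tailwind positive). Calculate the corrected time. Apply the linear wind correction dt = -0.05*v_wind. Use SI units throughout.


dt = -0.05 * v_wind = -0.05 * 2.56 = -0.128 s
t_corrected = t_still + dt = 10.44 + (-0.128)
t_corrected = 10.312 s

10.312 s


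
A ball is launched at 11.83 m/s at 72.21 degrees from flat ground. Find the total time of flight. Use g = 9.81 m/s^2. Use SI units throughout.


T = 2*v*sin(theta)/g
sin(theta) = sin(72.21 deg) = 0.9522
T = 2*11.83*0.9522 / 9.81
T = 22.5286 / 9.81 = 2.2965 s

2.2965 s


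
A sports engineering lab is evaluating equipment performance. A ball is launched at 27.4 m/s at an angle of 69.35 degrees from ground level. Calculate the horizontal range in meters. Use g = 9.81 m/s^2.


R = v^2 * sin(2*theta) / g
Convert angle to radians: theta = 69.35 deg = 1.2104 rad
sin(2*theta) = sin(2.4208) = 0.66
R = 27.4^2 * 0.66 / 9.81
R = 750.76 * 0.66 / 9.81 = 50.51 m

50.51 m


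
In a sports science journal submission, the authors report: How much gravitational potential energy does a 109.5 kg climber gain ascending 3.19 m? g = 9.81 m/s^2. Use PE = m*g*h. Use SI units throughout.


PE = m * g * h
PE = 109.5 * 9.81 * 3.19
PE = 1074.195 * 3.19 = 3426.6821 J

3426.6821 J


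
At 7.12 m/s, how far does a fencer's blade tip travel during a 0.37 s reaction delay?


d = v * t
d = 7.12 * 0.37
d = 2.6344 m

2.6344 m


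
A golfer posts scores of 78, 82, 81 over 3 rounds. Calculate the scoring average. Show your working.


Average = sum / n
Sum = 241
Average = 241 / 3 = 80.3333

80.3333


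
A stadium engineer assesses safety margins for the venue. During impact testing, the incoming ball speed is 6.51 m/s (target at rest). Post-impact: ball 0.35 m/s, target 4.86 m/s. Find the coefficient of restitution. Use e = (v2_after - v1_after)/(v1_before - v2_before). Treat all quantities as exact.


e = (v2_after - v1_after) / (v1_before - v2_before)
Numerator = 4.86 - 0.35 = 4.51
Denominator = 6.51 - 0 = 6.51
e = 4.51 / 6.51 = 0.6928

0.6928


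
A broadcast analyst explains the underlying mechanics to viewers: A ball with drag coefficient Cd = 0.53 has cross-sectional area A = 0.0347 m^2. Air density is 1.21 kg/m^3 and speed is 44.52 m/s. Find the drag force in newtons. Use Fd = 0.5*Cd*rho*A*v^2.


Fd = 0.5 * Cd * rho * A * v^2
Fd = 0.5 * 0.53 * 1.21 * 0.0347 * 44.52^2
v^2 = 1982.0304
Fd = 0.5 * 0.53 * 1.21 * 0.0347 * 1982.0304 = 22.0532 N

22.0532 N


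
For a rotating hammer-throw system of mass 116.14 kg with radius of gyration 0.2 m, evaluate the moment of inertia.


I = m * k^2
I = 116.14 * 0.2^2
I = 116.14 * 0.04 = 4.6456 kg*m^2

4.6456 kg*m^2


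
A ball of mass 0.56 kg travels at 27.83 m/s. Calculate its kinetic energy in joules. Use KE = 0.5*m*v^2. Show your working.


KE = 0.5 * m * v^2
KE = 0.5 * 0.56 * 27.83^2
KE = 0.5 * 0.56 * 774.5089 = 216.8625 J

216.8625 J


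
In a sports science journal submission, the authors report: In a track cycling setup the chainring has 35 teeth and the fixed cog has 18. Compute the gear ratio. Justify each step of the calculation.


GR = front_teeth / rear_teeth
GR = 35 / 18
GR = 1.9444

1.9444


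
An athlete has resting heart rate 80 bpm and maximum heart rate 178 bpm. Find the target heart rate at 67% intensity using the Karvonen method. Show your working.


Target = HRrest + pct*(HRmax - HRrest)
Heart rate reserve = HRmax - HRrest = 178 - 80 = 98 bpm
Fraction = 67% = 0.67
Target = 80 + 0.67 * 98
Target = 80 + 65.66 = 145.66 bpm

145.66 bpm


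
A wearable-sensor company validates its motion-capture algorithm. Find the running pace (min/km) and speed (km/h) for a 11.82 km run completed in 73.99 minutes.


Pace = time / distance = 73.99 min / 11.82 km = 6.2597 min/km
Speed = distance / time_in_hours = 11.82 / 1.2332 hr
Speed = 9.5851 km/h

6.2597 min/km, 9.5851 km/h


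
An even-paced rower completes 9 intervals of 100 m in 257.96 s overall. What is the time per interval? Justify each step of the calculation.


Split time = total_time / n_laps = 257.96 / 9
Split time = 28.6622 s per lap

28.6622 s


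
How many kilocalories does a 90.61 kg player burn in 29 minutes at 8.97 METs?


kcal = MET * mass * time_hr
Convert time: 29 min = 0.4833 hr
kcal = 8.97 * 90.61 * 0.4833
kcal = 392.8397 kcal

392.8397 kcal


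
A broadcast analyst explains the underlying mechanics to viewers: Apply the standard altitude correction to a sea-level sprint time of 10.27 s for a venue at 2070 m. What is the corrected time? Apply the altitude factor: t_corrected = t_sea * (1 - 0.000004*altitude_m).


Correction factor = 1 - 0.000004 * 2070 = 0.99172
t_corrected = t_sea * factor = 10.27 * 0.99172
t_corrected = 10.185 s

10.185 s


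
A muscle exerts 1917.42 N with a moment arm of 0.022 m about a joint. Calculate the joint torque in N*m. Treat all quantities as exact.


tau = F * d
tau = 1917.42 * 0.022
tau = 42.1832 N*m

42.1832 N*m


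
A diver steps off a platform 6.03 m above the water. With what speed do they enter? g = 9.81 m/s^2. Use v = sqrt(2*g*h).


v = sqrt(2 * g * h)
v = sqrt(2 * 9.81 * 6.03)
v = sqrt(118.3086) = 10.877 m/s

10.877 m/s


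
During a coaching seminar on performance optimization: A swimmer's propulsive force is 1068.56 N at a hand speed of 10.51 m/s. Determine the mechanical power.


P = F * v
P = 1068.56 * 10.51
P = 11230.5656 W

11230.5656 W


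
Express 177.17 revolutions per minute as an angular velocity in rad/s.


omega = RPM * 2 * pi / 60
omega = 177.17 * 2 * 3.14159 / 60
omega = 1113.1919 / 60 = 18.5532 rad/s

18.5532 rad/s


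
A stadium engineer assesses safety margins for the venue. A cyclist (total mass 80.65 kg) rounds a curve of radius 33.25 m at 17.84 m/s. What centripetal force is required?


Fc = m * v^2 / r
v^2 = 17.84^2 = 318.2656
Fc = 80.65 * 318.2656 / 33.25
Fc = 25668.1206 / 33.25 = 771.9736 N

771.9736 N


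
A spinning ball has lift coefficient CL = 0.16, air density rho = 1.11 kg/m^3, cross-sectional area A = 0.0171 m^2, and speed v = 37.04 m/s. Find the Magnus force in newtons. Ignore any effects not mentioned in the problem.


FM = 0.5 * CL * rho * A * v^2
FM = 0.5 * 0.16 * 1.11 * 0.0171 * 37.04^2
v^2 = 1371.9616
FM = 0.5 * 0.16 * 1.11 * 0.0171 * 1371.9616 = 2.0833 N

2.0833 N


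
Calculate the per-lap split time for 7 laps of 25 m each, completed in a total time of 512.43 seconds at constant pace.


Split time = total_time / n_laps = 512.43 / 7
Split time = 73.2043 s per lap

73.2043 s


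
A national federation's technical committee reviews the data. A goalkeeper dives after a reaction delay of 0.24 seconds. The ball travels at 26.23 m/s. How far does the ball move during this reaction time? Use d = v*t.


d = v * t
d = 26.23 * 0.24
d = 6.2952 m

6.2952 m


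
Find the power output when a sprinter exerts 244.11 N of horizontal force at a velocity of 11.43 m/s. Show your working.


P = F * v
P = 244.11 * 11.43
P = 2790.1773 W

2790.1773 W


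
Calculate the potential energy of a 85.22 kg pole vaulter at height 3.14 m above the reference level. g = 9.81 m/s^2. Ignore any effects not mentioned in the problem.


PE = m * g * h
PE = 85.22 * 9.81 * 3.14
PE = 836.0082 * 3.14 = 2625.0657 J

2625.0657 J


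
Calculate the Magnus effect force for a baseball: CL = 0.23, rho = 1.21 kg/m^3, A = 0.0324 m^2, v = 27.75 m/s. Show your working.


FM = 0.5 * CL * rho * A * v^2
FM = 0.5 * 0.23 * 1.21 * 0.0324 * 27.75^2
v^2 = 770.0625
FM = 0.5 * 0.23 * 1.21 * 0.0324 * 770.0625 = 3.4718 N

3.4718 N


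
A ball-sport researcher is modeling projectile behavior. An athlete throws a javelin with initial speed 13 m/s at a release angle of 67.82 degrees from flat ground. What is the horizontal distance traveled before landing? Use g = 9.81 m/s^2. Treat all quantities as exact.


R = v^2 * sin(2*theta) / g
Convert angle to radians: theta = 67.82 deg = 1.1837 rad
sin(2*theta) = sin(2.3674) = 0.6992
R = 13^2 * 0.6992 / 9.81
R = 169 * 0.6992 / 9.81 = 12.0447 m

12.0447 m


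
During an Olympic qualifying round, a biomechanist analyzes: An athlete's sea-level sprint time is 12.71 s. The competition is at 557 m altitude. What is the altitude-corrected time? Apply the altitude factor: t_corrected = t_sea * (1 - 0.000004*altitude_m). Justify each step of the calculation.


Correction factor = 1 - 0.000004 * 557 = 0.997772
t_corrected = t_sea * factor = 12.71 * 0.997772
t_corrected = 12.6817 s

12.6817 s


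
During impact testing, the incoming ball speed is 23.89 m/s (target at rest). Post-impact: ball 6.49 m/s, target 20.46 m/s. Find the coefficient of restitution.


e = (v2_after - v1_after) / (v1_before - v2_before)
Numerator = 20.46 - 6.49 = 13.97
Denominator = 23.89 - 0 = 23.89
e = 13.97 / 23.89 = 0.5848

0.5848


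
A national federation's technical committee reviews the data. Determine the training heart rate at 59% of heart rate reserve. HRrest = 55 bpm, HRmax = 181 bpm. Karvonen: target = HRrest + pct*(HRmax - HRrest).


Target = HRrest + pct*(HRmax - HRrest)
Heart rate reserve = HRmax - HRrest = 181 - 55 = 126 bpm
Fraction = 59% = 0.59
Target = 55 + 0.59 * 126
Target = 55 + 74.34 = 129.34 bpm

129.34 bpm


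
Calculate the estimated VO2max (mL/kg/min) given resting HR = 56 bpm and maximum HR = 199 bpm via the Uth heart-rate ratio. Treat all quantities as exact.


VO2max = 15.3 * HRmax / HRrest
VO2max = 15.3 * 199 / 56
VO2max = 3044.7 / 56 = 54.3696 mL/kg/min

54.3696 mL/kg/min


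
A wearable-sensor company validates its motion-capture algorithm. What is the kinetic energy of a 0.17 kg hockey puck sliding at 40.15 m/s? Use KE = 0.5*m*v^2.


KE = 0.5 * m * v^2
KE = 0.5 * 0.17 * 40.15^2
KE = 0.5 * 0.17 * 1612.0225 = 137.0219 J

137.0219 J


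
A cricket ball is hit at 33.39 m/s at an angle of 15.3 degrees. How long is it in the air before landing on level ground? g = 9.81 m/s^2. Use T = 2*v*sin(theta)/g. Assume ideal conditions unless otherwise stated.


T = 2*v*sin(theta)/g
sin(theta) = sin(15.3 deg) = 0.2639
T = 2*33.39*0.2639 / 9.81
T = 17.6214 / 9.81 = 1.7963 s

1.7963 s


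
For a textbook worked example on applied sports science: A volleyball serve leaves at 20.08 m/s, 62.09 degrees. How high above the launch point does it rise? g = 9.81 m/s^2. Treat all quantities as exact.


H = (v*sin(theta))^2 / (2*g)
vy = v*sin(theta) = 20.08 * sin(62.09 deg) = 17.7444 m/s
H = vy^2 / (2*g) = 314.8628 / (2*9.81)
H = 314.8628 / 19.62 = 16.0481 m

16.0481 m


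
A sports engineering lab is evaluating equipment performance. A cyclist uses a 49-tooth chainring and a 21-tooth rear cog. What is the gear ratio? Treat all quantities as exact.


GR = front_teeth / rear_teeth
GR = 49 / 21
GR = 2.3333

2.3333


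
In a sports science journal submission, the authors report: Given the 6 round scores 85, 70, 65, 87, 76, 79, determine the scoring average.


Average = sum / n
Sum = 462
Average = 462 / 6 = 77

77


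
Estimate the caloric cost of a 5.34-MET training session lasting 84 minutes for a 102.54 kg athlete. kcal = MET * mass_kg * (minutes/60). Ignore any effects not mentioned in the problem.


kcal = MET * mass * time_hr
Convert time: 84 min = 1.4 hr
kcal = 5.34 * 102.54 * 1.4
kcal = 766.589 kcal

766.589 kcal


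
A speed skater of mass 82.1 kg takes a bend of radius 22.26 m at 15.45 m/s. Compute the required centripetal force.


Fc = m * v^2 / r
v^2 = 15.45^2 = 238.7025
Fc = 82.1 * 238.7025 / 22.26
Fc = 19597.4752 / 22.26 = 880.3897 N

880.3897 N


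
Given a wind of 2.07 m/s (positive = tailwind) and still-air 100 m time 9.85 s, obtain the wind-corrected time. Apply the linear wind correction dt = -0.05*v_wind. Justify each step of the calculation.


dt = -0.05 * v_wind = -0.05 * 2.07 = -0.1035 s
t_corrected = t_still + dt = 9.85 + (-0.1035)
t_corrected = 9.7465 s

9.7465 s


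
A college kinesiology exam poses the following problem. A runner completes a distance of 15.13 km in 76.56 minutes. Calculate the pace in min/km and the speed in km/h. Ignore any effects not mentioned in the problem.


Pace = time / distance = 76.56 min / 15.13 km = 5.0601 min/km
Speed = distance / time_in_hours = 15.13 / 1.276 hr
Speed = 11.8574 km/h

5.0601 min/km, 11.8574 km/h


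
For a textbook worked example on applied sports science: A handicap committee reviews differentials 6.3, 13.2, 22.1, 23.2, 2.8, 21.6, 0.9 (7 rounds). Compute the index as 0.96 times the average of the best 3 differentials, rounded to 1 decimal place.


All differentials: 6.3, 13.2, 22.1, 23.2, 2.8, 21.6, 0.9
Sorted: 0.9, 2.8, 6.3, 13.2, 21.6, 22.1, 23.2
Best 3: 0.9, 2.8, 6.3
Average of best = 10 / 3 = 3.3333
Raw index = 3.3333 * 0.96 = 3.2
Handicap index = round(3.2, 1) = 3.2

3.2


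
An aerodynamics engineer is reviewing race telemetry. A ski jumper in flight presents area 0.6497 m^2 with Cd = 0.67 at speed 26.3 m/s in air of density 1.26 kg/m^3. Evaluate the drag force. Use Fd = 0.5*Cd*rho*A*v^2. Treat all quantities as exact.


Fd = 0.5 * Cd * rho * A * v^2
Fd = 0.5 * 0.67 * 1.26 * 0.6497 * 26.3^2
v^2 = 691.69
Fd = 0.5 * 0.67 * 1.26 * 0.6497 * 691.69 = 189.6879 N

189.6879 N


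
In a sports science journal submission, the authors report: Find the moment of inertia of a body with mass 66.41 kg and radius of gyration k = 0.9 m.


I = m * k^2
I = 66.41 * 0.9^2
I = 66.41 * 0.81 = 53.7921 kg*m^2

53.7921 kg*m^2


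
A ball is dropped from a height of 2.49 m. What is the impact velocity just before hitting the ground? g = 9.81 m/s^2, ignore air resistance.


v = sqrt(2 * g * h)
v = sqrt(2 * 9.81 * 2.49)
v = sqrt(48.8538) = 6.9895 m/s

6.9895 m/s


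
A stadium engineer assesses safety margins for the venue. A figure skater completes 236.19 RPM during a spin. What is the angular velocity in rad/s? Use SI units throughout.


omega = RPM * 2 * pi / 60
omega = 236.19 * 2 * 3.14159 / 60
omega = 1484.0255 / 60 = 24.7338 rad/s

24.7338 rad/s


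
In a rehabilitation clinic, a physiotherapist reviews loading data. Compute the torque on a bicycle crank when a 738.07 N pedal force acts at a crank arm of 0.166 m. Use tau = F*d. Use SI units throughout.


tau = F * d
tau = 738.07 * 0.166
tau = 122.5196 N*m

122.5196 N*m


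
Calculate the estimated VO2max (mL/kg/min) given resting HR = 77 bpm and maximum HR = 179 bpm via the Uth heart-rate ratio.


VO2max = 15.3 * HRmax / HRrest
VO2max = 15.3 * 179 / 77
VO2max = 2738.7 / 77 = 35.5675 mL/kg/min

35.5675 mL/kg/min


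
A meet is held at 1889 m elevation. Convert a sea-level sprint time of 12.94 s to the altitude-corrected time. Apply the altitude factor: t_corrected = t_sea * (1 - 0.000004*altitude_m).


Correction factor = 1 - 0.000004 * 1889 = 0.992444
t_corrected = t_sea * factor = 12.94 * 0.992444
t_corrected = 12.8422 s

12.8422 s


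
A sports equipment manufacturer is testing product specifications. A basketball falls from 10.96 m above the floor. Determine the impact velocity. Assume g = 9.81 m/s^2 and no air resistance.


v = sqrt(2 * g * h)
v = sqrt(2 * 9.81 * 10.96)
v = sqrt(215.0352) = 14.6641 m/s

14.6641 m/s


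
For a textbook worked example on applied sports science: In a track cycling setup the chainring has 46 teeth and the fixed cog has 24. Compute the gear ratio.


GR = front_teeth / rear_teeth
GR = 46 / 24
GR = 1.9167

1.9167


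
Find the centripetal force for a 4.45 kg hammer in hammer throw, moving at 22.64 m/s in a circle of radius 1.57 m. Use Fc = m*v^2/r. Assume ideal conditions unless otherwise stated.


Fc = m * v^2 / r
v^2 = 22.64^2 = 512.5696
Fc = 4.45 * 512.5696 / 1.57
Fc = 2280.9347 / 1.57 = 1452.8247 N

1452.8247 N


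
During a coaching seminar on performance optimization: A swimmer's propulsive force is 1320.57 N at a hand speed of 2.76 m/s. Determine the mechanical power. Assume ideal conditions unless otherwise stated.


P = F * v
P = 1320.57 * 2.76
P = 3644.7732 W

3644.7732 W


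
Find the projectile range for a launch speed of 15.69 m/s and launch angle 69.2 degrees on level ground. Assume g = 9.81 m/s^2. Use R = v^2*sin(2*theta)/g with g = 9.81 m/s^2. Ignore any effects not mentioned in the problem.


R = v^2 * sin(2*theta) / g
Convert angle to radians: theta = 69.2 deg = 1.2078 rad
sin(2*theta) = sin(2.4155) = 0.6639
R = 15.69^2 * 0.6639 / 9.81
R = 246.1761 * 0.6639 / 9.81 = 16.6608 m

16.6608 m


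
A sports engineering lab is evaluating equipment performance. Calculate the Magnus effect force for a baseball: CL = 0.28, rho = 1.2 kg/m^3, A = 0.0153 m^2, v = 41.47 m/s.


FM = 0.5 * CL * rho * A * v^2
FM = 0.5 * 0.28 * 1.2 * 0.0153 * 41.47^2
v^2 = 1719.7609
FM = 0.5 * 0.28 * 1.2 * 0.0153 * 1719.7609 = 4.4205 N

4.4205 N


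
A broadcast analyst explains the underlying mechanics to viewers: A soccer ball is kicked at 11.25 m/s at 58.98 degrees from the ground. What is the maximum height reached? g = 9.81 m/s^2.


H = (v*sin(theta))^2 / (2*g)
vy = v*sin(theta) = 11.25 * sin(58.98 deg) = 9.6411 m/s
H = vy^2 / (2*g) = 92.951 / (2*9.81)
H = 92.951 / 19.62 = 4.7376 m

4.7376 m


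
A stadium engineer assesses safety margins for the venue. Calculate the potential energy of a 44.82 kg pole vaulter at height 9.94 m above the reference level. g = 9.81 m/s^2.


PE = m * g * h
PE = 44.82 * 9.81 * 9.94
PE = 439.6842 * 9.94 = 4370.4609 J

4370.4609 J


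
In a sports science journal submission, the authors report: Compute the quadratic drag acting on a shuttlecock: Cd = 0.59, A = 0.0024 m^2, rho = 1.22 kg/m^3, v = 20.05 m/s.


Fd = 0.5 * Cd * rho * A * v^2
Fd = 0.5 * 0.59 * 1.22 * 0.0024 * 20.05^2
v^2 = 402.0025
Fd = 0.5 * 0.59 * 1.22 * 0.0024 * 402.0025 = 0.3472 N

0.3472 N


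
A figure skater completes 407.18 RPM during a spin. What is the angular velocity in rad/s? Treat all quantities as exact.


omega = RPM * 2 * pi / 60
omega = 407.18 * 2 * 3.14159 / 60
omega = 2558.3874 / 60 = 42.6398 rad/s

42.6398 rad/s


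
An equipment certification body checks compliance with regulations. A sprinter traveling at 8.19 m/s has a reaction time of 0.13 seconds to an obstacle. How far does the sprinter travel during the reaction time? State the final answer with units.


d = v * t
d = 8.19 * 0.13
d = 1.0647 m

1.0647 m


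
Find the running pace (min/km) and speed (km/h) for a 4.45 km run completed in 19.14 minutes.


Pace = time / distance = 19.14 min / 4.45 km = 4.3011 min/km
Speed = distance / time_in_hours = 4.45 / 0.319 hr
Speed = 13.9498 km/h

4.3011 min/km, 13.9498 km/h


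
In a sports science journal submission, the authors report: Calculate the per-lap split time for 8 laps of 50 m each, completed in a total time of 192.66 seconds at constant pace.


Split time = total_time / n_laps = 192.66 / 8
Split time = 24.0825 s per lap

24.0825 s


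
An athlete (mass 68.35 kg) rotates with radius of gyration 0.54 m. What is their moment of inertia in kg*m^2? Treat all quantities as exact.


I = m * k^2
I = 68.35 * 0.54^2
I = 68.35 * 0.2916 = 19.9309 kg*m^2

19.9309 kg*m^2


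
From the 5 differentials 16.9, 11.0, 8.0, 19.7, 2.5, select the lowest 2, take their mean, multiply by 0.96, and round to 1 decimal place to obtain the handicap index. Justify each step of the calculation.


All differentials: 16.9, 11.0, 8.0, 19.7, 2.5
Sorted: 2.5, 8.0, 11.0, 16.9, 19.7
Best 2: 2.5, 8.0
Average of best = 10.5 / 2 = 5.25
Raw index = 5.25 * 0.96 = 5.04
Handicap index = round(5.04, 1) = 5.0

5.0


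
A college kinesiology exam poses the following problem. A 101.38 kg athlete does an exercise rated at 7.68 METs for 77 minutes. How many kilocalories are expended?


kcal = MET * mass * time_hr
Convert time: 77 min = 1.2833 hr
kcal = 7.68 * 101.38 * 1.2833
kcal = 999.2013 kcal

999.2013 kcal


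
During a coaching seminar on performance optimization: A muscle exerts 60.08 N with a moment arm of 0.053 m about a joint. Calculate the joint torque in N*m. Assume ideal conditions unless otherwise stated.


tau = F * d
tau = 60.08 * 0.053
tau = 3.1842 N*m

3.1842 N*m


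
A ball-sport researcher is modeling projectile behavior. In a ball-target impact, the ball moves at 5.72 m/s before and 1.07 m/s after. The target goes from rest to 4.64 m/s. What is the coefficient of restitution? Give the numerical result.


e = (v2_after - v1_after) / (v1_before - v2_before)
Numerator = 4.64 - 1.07 = 3.57
Denominator = 5.72 - 0 = 5.72
e = 3.57 / 5.72 = 0.6241

0.6241


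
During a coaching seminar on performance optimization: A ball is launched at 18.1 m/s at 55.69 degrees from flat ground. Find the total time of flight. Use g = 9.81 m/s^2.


T = 2*v*sin(theta)/g
sin(theta) = sin(55.69 deg) = 0.826
T = 2*18.1*0.826 / 9.81
T = 29.9012 / 9.81 = 3.048 s

3.048 s


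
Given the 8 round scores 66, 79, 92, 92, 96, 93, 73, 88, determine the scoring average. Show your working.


Average = sum / n
Sum = 679
Average = 679 / 8 = 84.875

84.875


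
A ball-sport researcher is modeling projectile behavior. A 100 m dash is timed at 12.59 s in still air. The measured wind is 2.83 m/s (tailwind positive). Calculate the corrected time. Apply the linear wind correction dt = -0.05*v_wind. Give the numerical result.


dt = -0.05 * v_wind = -0.05 * 2.83 = -0.1415 s
t_corrected = t_still + dt = 12.59 + (-0.1415)
t_corrected = 12.4485 s

12.4485 s


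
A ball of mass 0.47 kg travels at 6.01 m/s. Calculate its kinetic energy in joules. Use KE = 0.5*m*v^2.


KE = 0.5 * m * v^2
KE = 0.5 * 0.47 * 6.01^2
KE = 0.5 * 0.47 * 36.1201 = 8.4882 J

8.4882 J


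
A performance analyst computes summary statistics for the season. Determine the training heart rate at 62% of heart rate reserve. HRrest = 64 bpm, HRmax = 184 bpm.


Target = HRrest + pct*(HRmax - HRrest)
Heart rate reserve = HRmax - HRrest = 184 - 64 = 120 bpm
Fraction = 62% = 0.62
Target = 64 + 0.62 * 120
Target = 64 + 74.4 = 138.4 bpm

138.4 bpm


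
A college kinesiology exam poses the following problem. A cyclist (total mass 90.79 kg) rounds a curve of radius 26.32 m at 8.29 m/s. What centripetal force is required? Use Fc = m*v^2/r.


Fc = m * v^2 / r
v^2 = 8.29^2 = 68.7241
Fc = 90.79 * 68.7241 / 26.32
Fc = 6239.461 / 26.32 = 237.0616 N

237.0616 N


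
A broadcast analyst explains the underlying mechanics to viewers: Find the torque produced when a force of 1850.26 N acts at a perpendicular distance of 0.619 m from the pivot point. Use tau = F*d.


tau = F * d
tau = 1850.26 * 0.619
tau = 1145.3109 N*m

1145.3109 N*m


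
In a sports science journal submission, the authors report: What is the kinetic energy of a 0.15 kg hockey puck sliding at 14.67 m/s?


KE = 0.5 * m * v^2
KE = 0.5 * 0.15 * 14.67^2
KE = 0.5 * 0.15 * 215.2089 = 16.1407 J

16.1407 J


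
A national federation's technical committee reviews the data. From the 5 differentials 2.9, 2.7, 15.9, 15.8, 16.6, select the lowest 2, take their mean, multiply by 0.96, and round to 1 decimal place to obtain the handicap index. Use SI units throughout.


All differentials: 2.9, 2.7, 15.9, 15.8, 16.6
Sorted: 2.7, 2.9, 15.8, 15.9, 16.6
Best 2: 2.7, 2.9
Average of best = 5.6 / 2 = 2.8
Raw index = 2.8 * 0.96 = 2.688
Handicap index = round(2.688, 1) = 2.7

2.7


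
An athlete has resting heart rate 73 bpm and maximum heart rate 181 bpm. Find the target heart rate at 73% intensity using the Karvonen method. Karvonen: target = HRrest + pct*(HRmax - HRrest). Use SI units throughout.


Target = HRrest + pct*(HRmax - HRrest)
Heart rate reserve = HRmax - HRrest = 181 - 73 = 108 bpm
Fraction = 73% = 0.73
Target = 73 + 0.73 * 108
Target = 73 + 78.84 = 151.84 bpm

151.84 bpm


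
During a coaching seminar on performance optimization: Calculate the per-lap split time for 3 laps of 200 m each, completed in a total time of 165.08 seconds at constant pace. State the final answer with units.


Split time = total_time / n_laps = 165.08 / 3
Split time = 55.0267 s per lap

55.0267 s


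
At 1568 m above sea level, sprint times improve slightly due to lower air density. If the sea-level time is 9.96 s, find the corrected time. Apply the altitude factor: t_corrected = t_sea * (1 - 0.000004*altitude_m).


Correction factor = 1 - 0.000004 * 1568 = 0.993728
t_corrected = t_sea * factor = 9.96 * 0.993728
t_corrected = 9.8975 s

9.8975 s


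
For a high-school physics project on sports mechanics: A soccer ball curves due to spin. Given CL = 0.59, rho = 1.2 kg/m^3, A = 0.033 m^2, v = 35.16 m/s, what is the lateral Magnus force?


FM = 0.5 * CL * rho * A * v^2
FM = 0.5 * 0.59 * 1.2 * 0.033 * 35.16^2
v^2 = 1236.2256
FM = 0.5 * 0.59 * 1.2 * 0.033 * 1236.2256 = 14.4416 N

14.4416 N


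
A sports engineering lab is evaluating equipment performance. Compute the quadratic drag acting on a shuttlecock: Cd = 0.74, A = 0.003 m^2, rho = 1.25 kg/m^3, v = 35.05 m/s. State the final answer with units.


Fd = 0.5 * Cd * rho * A * v^2
Fd = 0.5 * 0.74 * 1.25 * 0.003 * 35.05^2
v^2 = 1228.5025
Fd = 0.5 * 0.74 * 1.25 * 0.003 * 1228.5025 = 1.7045 N

1.7045 N


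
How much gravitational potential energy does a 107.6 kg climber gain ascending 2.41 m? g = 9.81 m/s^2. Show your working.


PE = m * g * h
PE = 107.6 * 9.81 * 2.41
PE = 1055.556 * 2.41 = 2543.89 J

2543.89 J


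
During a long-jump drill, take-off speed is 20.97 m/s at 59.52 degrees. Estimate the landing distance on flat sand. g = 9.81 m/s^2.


R = v^2 * sin(2*theta) / g
Convert angle to radians: theta = 59.52 deg = 1.0388 rad
sin(2*theta) = sin(2.0776) = 0.8743
R = 20.97^2 * 0.8743 / 9.81
R = 439.7409 * 0.8743 / 9.81 = 39.1903 m

39.1903 m


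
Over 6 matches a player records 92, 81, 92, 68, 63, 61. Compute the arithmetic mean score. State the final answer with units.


Average = sum / n
Sum = 457
Average = 457 / 6 = 76.1667

76.1667


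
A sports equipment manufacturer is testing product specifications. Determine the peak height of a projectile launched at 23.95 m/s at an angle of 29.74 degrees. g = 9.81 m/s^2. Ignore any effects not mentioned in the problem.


H = (v*sin(theta))^2 / (2*g)
vy = v*sin(theta) = 23.95 * sin(29.74 deg) = 11.8808 m/s
H = vy^2 / (2*g) = 141.1524 / (2*9.81)
H = 141.1524 / 19.62 = 7.1943 m

7.1943 m


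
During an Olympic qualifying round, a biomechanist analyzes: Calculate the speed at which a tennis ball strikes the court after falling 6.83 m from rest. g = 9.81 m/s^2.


v = sqrt(2 * g * h)
v = sqrt(2 * 9.81 * 6.83)
v = sqrt(134.0046) = 11.576 m/s

11.576 m/s


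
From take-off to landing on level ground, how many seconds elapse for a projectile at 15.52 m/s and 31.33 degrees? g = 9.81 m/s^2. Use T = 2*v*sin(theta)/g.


T = 2*v*sin(theta)/g
sin(theta) = sin(31.33 deg) = 0.52
T = 2*15.52*0.52 / 9.81
T = 16.1398 / 9.81 = 1.6452 s

1.6452 s


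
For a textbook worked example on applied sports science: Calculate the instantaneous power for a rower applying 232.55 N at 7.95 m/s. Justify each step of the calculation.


P = F * v
P = 232.55 * 7.95
P = 1848.7725 W

1848.7725 W


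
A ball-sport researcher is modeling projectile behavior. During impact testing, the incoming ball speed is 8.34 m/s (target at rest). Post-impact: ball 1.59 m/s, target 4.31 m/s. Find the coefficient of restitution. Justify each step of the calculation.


e = (v2_after - v1_after) / (v1_before - v2_before)
Numerator = 4.31 - 1.59 = 2.72
Denominator = 8.34 - 0 = 8.34
e = 2.72 / 8.34 = 0.3261

0.3261


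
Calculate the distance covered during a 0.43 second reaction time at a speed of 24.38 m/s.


d = v * t
d = 24.38 * 0.43
d = 10.4834 m

10.4834 m


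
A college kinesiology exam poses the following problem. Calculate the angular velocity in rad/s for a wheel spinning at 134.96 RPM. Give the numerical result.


omega = RPM * 2 * pi / 60
omega = 134.96 * 2 * 3.14159 / 60
omega = 847.9787 / 60 = 14.133 rad/s

14.133 rad/s


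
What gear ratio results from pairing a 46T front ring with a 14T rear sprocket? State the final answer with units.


GR = front_teeth / rear_teeth
GR = 46 / 14
GR = 3.2857

3.2857


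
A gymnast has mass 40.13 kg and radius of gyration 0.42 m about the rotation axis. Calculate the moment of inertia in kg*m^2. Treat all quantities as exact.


I = m * k^2
I = 40.13 * 0.42^2
I = 40.13 * 0.1764 = 7.0789 kg*m^2

7.0789 kg*m^2


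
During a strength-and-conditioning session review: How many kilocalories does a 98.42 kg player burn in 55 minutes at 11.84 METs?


kcal = MET * mass * time_hr
Convert time: 55 min = 0.9167 hr
kcal = 11.84 * 98.42 * 0.9167
kcal = 1068.1851 kcal

1068.1851 kcal


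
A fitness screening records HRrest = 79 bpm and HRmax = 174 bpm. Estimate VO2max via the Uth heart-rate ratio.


VO2max = 15.3 * HRmax / HRrest
VO2max = 15.3 * 174 / 79
VO2max = 2662.2 / 79 = 33.6987 mL/kg/min

33.6987 mL/kg/min


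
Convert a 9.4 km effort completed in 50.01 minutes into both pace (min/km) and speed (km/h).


Pace = time / distance = 50.01 min / 9.4 km = 5.3202 min/km
Speed = distance / time_in_hours = 9.4 / 0.8335 hr
Speed = 11.2777 km/h

5.3202 min/km, 11.2777 km/h


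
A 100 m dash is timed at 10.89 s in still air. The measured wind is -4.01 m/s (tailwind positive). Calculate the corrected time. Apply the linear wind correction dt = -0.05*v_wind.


dt = -0.05 * v_wind = -0.05 * -4.01 = 0.2005 s
t_corrected = t_still + dt = 10.89 + (0.2005)
t_corrected = 11.0905 s

11.0905 s


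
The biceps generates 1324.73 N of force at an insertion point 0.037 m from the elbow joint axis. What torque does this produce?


tau = F * d
tau = 1324.73 * 0.037
tau = 49.015 N*m

49.015 N*m


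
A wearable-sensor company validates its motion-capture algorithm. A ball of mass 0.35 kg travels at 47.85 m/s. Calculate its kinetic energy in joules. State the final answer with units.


KE = 0.5 * m * v^2
KE = 0.5 * 0.35 * 47.85^2
KE = 0.5 * 0.35 * 2289.6225 = 400.6839 J

400.6839 J


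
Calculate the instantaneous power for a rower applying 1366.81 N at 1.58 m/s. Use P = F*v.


P = F * v
P = 1366.81 * 1.58
P = 2159.5598 W

2159.5598 W


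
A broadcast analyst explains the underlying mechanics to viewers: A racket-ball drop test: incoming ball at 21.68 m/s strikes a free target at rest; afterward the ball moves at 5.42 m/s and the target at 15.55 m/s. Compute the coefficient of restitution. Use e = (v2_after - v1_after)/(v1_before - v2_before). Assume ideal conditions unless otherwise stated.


e = (v2_after - v1_after) / (v1_before - v2_before)
Numerator = 15.55 - 5.42 = 10.13
Denominator = 21.68 - 0 = 21.68
e = 10.13 / 21.68 = 0.4673

0.4673


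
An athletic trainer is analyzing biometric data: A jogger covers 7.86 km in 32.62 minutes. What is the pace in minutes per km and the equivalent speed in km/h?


Pace = time / distance = 32.62 min / 7.86 km = 4.1501 min/km
Speed = distance / time_in_hours = 7.86 / 0.5437 hr
Speed = 14.4574 km/h

4.1501 min/km, 14.4574 km/h


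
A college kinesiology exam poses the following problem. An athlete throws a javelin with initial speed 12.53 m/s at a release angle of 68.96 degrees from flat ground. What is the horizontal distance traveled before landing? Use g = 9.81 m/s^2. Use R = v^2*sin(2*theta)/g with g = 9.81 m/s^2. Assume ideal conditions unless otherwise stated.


R = v^2 * sin(2*theta) / g
Convert angle to radians: theta = 68.96 deg = 1.2036 rad
sin(2*theta) = sin(2.4072) = 0.6702
R = 12.53^2 * 0.6702 / 9.81
R = 157.0009 * 0.6702 / 9.81 = 10.7255 m

10.7255 m


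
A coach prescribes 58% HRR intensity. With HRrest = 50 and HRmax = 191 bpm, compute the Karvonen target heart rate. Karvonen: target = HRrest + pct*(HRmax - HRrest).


Target = HRrest + pct*(HRmax - HRrest)
Heart rate reserve = HRmax - HRrest = 191 - 50 = 141 bpm
Fraction = 58% = 0.58
Target = 50 + 0.58 * 141
Target = 50 + 81.78 = 131.78 bpm

131.78 bpm


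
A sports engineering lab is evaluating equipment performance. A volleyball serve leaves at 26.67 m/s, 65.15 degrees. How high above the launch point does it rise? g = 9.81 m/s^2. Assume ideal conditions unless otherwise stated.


H = (v*sin(theta))^2 / (2*g)
vy = v*sin(theta) = 26.67 * sin(65.15 deg) = 24.2007 m/s
H = vy^2 / (2*g) = 585.6716 / (2*9.81)
H = 585.6716 / 19.62 = 29.8507 m

29.8507 m


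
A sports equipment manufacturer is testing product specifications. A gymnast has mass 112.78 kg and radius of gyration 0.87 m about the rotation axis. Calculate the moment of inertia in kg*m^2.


I = m * k^2
I = 112.78 * 0.87^2
I = 112.78 * 0.7569 = 85.3632 kg*m^2

85.3632 kg*m^2


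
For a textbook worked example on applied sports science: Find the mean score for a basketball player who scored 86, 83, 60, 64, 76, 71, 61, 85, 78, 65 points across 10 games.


Average = sum / n
Sum = 729
Average = 729 / 10 = 72.9

72.9


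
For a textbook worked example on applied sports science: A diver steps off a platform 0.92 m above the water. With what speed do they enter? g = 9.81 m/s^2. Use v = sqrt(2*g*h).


v = sqrt(2 * g * h)
v = sqrt(2 * 9.81 * 0.92)
v = sqrt(18.0504) = 4.2486 m/s

4.2486 m/s


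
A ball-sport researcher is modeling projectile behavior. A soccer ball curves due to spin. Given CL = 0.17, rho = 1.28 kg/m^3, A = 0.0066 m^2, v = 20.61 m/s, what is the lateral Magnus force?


FM = 0.5 * CL * rho * A * v^2
FM = 0.5 * 0.17 * 1.28 * 0.0066 * 20.61^2
v^2 = 424.7721
FM = 0.5 * 0.17 * 1.28 * 0.0066 * 424.7721 = 0.305 N

0.305 N


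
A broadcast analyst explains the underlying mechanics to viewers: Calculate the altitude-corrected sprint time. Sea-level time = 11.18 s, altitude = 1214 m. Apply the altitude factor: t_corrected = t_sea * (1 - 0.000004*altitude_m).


Correction factor = 1 - 0.000004 * 1214 = 0.995144
t_corrected = t_sea * factor = 11.18 * 0.995144
t_corrected = 11.1257 s

11.1257 s


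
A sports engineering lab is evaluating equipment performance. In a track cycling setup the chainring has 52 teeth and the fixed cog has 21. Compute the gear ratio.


GR = front_teeth / rear_teeth
GR = 52 / 21
GR = 2.4762

2.4762


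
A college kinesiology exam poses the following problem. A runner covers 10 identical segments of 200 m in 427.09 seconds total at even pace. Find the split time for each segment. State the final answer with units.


Split time = total_time / n_laps = 427.09 / 10
Split time = 42.709 s per lap

42.709 s
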